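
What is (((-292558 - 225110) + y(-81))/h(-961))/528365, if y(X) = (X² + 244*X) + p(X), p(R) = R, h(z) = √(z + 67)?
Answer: 88492*I*√894/78726385 ≈ 0.033609*I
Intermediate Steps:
h(z) = √(67 + z)
y(X) = X² + 245*X (y(X) = (X² + 244*X) + X = X² + 245*X)
(((-292558 - 225110) + y(-81))/h(-961))/528365 = (((-292558 - 225110) - 81*(245 - 81))/(√(67 - 961)))/528365 = ((-517668 - 81*164)/(√(-894)))*(1/528365) = ((-517668 - 13284)/((I*√894)))*(1/528365) = -(-88492)*I*√894/149*(1/528365) = (88492*I*√894/149)*(1/528365) = 88492*I*√894/78726385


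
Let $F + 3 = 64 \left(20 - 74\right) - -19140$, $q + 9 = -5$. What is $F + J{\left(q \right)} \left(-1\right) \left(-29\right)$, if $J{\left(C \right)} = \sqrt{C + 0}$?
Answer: $15681 + 29 i \sqrt{14} \approx 15681.0 + 108.51 i$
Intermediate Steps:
$q = -14$ ($q = -9 - 5 = -14$)
$J{\left(C \right)} = \sqrt{C}$
$F = 15681$ ($F = -3 + \left(64 \left(20 - 74\right) - -19140\right) = -3 + \left(64 \left(-54\right) + 19140\right) = -3 + \left(-3456 + 19140\right) = -3 + 15684 = 15681$)
$F + J{\left(q \right)} \left(-1\right) \left(-29\right) = 15681 + \sqrt{-14} \left(-1\right) \left(-29\right) = 15681 + i \sqrt{14} \left(-1\right) \left(-29\right) = 15681 + - i \sqrt{14} \left(-29\right) = 15681 + 29 i \sqrt{14}$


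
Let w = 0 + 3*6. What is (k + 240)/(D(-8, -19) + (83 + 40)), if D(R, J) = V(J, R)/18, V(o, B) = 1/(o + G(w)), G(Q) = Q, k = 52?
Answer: 5256/2213 ≈ 2.3751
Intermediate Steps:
w = 18 (w = 0 + 18 = 18)
V(o, B) = 1/(18 + o) (V(o, B) = 1/(o + 18) = 1/(18 + o))
D(R, J) = 1/(18*(18 + J)) (D(R, J) = 1/((18 + J)*18) = (1/18)/(18 + J) = 1/(18*(18 + J)))
(k + 240)/(D(-8, -19) + (83 + 40)) = (52 + 240)/(1/(18*(18 - 19)) + (83 + 40)) = 292/((1/18)/(-1) + 123) = 292/((1/18)*(-1) + 123) = 292/(-1/18 + 123) = 292/(2213/18) = 292*(18/2213) = 5256/2213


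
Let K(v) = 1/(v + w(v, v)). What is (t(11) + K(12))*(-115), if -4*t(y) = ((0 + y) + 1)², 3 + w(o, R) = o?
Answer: 86825/21 ≈ 4134.5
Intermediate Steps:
w(o, R) = -3 + o
t(y) = -(1 + y)²/4 (t(y) = -((0 + y) + 1)²/4 = -(y + 1)²/4 = -(1 + y)²/4)
K(v) = 1/(-3 + 2*v) (K(v) = 1/(v + (-3 + v)) = 1/(-3 + 2*v))
(t(11) + K(12))*(-115) = (-(1 + 11)²/4 + 1/(-3 + 2*12))*(-115) = (-¼*12² + 1/(-3 + 24))*(-115) = (-¼*144 + 1/21)*(-115) = (-36 + 1/21)*(-115) = -755/21*(-115) = 86825/21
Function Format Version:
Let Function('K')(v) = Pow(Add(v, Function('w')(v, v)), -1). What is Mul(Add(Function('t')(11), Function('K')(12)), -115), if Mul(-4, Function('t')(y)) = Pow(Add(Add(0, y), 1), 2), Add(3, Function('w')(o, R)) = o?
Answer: Rational(86825, 21) ≈ 4134.5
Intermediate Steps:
Function('w')(o, R) = Add(-3, o)
Function('t')(y) = Mul(Rational(-1, 4), Pow(Add(1, y), 2)) (Function('t')(y) = Mul(Rational(-1, 4), Pow(Add(Add(0, y), 1), 2)) = Mul(Rational(-1, 4), Pow(Add(y, 1), 2)) = Mul(Rational(-1, 4), Pow(Add(1, y), 2)))
Function('K')(v) = Pow(Add(-3, Mul(2, v)), -1) (Function('K')(v) = Pow(Add(v, Add(-3, v)), -1) = Pow(Add(-3, Mul(2, v)), -1))
Mul(Add(Function('t')(11), Function('K')(12)), -115) = Mul(Add(Mul(Rational(-1, 4), Pow(Add(1, 11), 2)), Pow(Add(-3, Mul(2, 12)), -1)), -115) = Mul(Add(Mul(Rational(-1, 4), Pow(12, 2)), Pow(Add(-3, 24), -1)), -115) = Mul(Add(Mul(Rational(-1, 4), 144), Pow(21, -1)), -115) = Mul(Add(-36, Rational(1, 21)), -115) = Mul(Rational(-755, 21), -115) = Rational(86825, 21)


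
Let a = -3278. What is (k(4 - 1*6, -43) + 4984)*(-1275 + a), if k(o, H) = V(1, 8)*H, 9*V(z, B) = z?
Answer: -204033589/9 ≈ -2.2670e+7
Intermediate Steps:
V(z, B) = z/9
k(o, H) = H/9 (k(o, H) = ((⅑)*1)*H = H/9)
(k(4 - 1*6, -43) + 4984)*(-1275 + a) = ((⅑)*(-43) + 4984)*(-1275 - 3278) = (-43/9 + 4984)*(-4553) = (44813/9)*(-4553) = -204033589/9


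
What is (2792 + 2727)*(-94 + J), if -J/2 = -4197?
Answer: 45807700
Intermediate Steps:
J = 8394 (J = -2*(-4197) = 8394)
(2792 + 2727)*(-94 + J) = (2792 + 2727)*(-94 + 8394) = 5519*8300 = 45807700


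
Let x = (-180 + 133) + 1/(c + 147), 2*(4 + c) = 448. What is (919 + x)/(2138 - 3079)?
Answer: -320025/345347 ≈ -0.92668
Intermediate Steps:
c = 220 (c = -4 + (½)*448 = -4 + 224 = 220)
x = -17248/367 (x = (-180 + 133) + 1/(220 + 147) = -47 + 1/367 = -17248/367 ≈ -46.997)
(919 + x)/(2138 - 3079) = (919 - 17248/367)/(2138 - 3079) = (320025/367)/(-941) = (320025/367)*(-1/941) = -320025/345347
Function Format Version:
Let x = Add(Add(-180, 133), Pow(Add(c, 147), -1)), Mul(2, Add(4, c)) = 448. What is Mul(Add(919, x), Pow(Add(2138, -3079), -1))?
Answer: Rational(-320025, 345347) ≈ -0.92668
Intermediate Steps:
c = 220 (c = Add(-4, Mul(Rational(1, 2), 448)) = Add(-4, 224) = 220)
x = Rational(-17248, 367) (x = Add(Add(-180, 133), Pow(Add(220, 147), -1)) = Add(-47, Pow(367, -1)) = Add(-47, Rational(1, 367)) = Rational(-17248, 367) ≈ -46.997)
Mul(Add(919, x), Pow(Add(2138, -3079), -1)) = Mul(Add(919, Rational(-17248, 367)), Pow(Add(2138, -3079), -1)) = Mul(Rational(320025, 367), Pow(-941, -1)) = Mul(Rational(320025, 367), Rational(-1, 941)) = Rational(-320025, 345347)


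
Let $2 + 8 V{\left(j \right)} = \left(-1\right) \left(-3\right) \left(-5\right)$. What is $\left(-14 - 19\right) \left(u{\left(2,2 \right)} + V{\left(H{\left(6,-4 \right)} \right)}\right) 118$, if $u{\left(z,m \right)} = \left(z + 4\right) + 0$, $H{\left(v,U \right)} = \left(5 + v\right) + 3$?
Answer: $- \frac{60357}{4} \approx -15089.0$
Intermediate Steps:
$H{\left(v,U \right)} = 8 + v$
$u{\left(z,m \right)} = 4 + z$ ($u{\left(z,m \right)} = \left(4 + z\right) + 0 = 4 + z$)
$V{\left(j \right)} = - \frac{17}{8}$ ($V{\left(j \right)} = - \frac{1}{4} + \frac{\left(-1\right) \left(-3\right) \left(-5\right)}{8} = - \frac{1}{4} + \frac{3 \left(-5\right)}{8} = - \frac{1}{4} + \frac{1}{8} \left(-15\right) = - \frac{1}{4} - \frac{15}{8} = - \frac{17}{8}$)
$\left(-14 - 19\right) \left(u{\left(2,2 \right)} + V{\left(H{\left(6,-4 \right)} \right)}\right) 118 = \left(-14 - 19\right) \left(\left(4 + 2\right) - \frac{17}{8}\right) 118 = - 33 \left(6 - \frac{17}{8}\right) 118 = \left(-33\right) \frac{31}{8} \cdot 118 = \left(- \frac{1023}{8}\right) 118 = - \frac{60357}{4}$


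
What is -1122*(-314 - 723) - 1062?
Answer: 1162452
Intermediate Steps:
-1122*(-314 - 723) - 1062 = -1122*(-1037) - 1062 = 1163514 - 1062 = 1162452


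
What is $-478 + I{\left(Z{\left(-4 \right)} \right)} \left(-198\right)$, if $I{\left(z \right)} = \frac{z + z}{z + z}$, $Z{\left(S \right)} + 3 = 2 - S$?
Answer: $-676$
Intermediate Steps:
$Z{\left(S \right)} = -1 - S$ ($Z{\left(S \right)} = -3 - \left(-2 + S\right) = -1 - S$)
$I{\left(z \right)} = 1$ ($I{\left(z \right)} = \frac{2 z}{2 z} = 2 z \frac{1}{2 z} = 1$)
$-478 + I{\left(Z{\left(-4 \right)} \right)} \left(-198\right) = -478 + 1 \left(-198\right) = -478 - 198 = -676$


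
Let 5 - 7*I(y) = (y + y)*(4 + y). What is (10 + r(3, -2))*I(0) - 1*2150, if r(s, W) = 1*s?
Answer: -14985/7 ≈ -2140.7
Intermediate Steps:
r(s, W) = s
I(y) = 5/7 - 2*y*(4 + y)/7 (I(y) = 5/7 - (y + y)*(4 + y)/7 = 5/7 - 2*y*(4 + y)/7)
(10 + r(3, -2))*I(0) - 1*2150 = (10 + 3)*(5/7 - 8/7*0 - 2/7*0²) - 1*2150 = 13*(5/7 + 0 - 2/7*0) - 2150 = 13*(5/7 + 0 + 0) - 2150 = 13*(5/7) - 2150 = 65/7 - 2150 = -14985/7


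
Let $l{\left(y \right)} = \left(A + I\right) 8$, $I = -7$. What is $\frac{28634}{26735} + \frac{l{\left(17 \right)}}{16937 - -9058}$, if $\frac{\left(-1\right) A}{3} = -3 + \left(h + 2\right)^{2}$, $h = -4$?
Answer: $\frac{148440406}{138995265} \approx 1.068$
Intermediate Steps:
$A = -3$ ($A = - 3 \left(-3 + \left(-4 + 2\right)^{2}\right) = - 3 \left(-3 + \left(-2\right)^{2}\right) = - 3 \left(-3 + 4\right) = \left(-3\right) 1 = -3$)
$l{\left(y \right)} = -80$ ($l{\left(y \right)} = \left(-3 - 7\right) 8 = \left(-10\right) 8 = -80$)
$\frac{28634}{26735} + \frac{l{\left(17 \right)}}{16937 - -9058} = \frac{28634}{26735} - \frac{80}{16937 - -9058} = 28634 \cdot \frac{1}{26735} - \frac{80}{16937 + 9058} = \frac{28634}{26735} - \frac{80}{25995} = \frac{28634}{26735} - \frac{16}{5199} = \frac{148440406}{138995265}$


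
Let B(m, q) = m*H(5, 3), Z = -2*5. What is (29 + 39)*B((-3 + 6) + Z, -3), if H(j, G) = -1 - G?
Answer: 1904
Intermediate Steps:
Z = -10
B(m, q) = -4*m (B(m, q) = m*(-1 - 1*3) = m*(-1 - 3) = m*(-4) = -4*m)
(29 + 39)*B((-3 + 6) + Z, -3) = (29 + 39)*(-4*((-3 + 6) - 10)) = 68*(-4*(3 - 10)) = 68*(-4*(-7)) = 68*28 = 1904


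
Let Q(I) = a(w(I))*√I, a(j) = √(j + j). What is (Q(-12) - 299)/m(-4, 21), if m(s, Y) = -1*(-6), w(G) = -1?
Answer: -299/6 - √6/3 ≈ -50.650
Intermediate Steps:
m(s, Y) = 6
a(j) = √2*√j (a(j) = √(2*j) = √2*√j)
Q(I) = I*√2*√I (Q(I) = (√2*√(-1))*√I = (√2*I)*√I = (I*√2)*√I = I*√2*√I)
(Q(-12) - 299)/m(-4, 21) = (I*√2*√(-12) - 299)/6 = (I*√2*(2*I*√3) - 299)*(⅙) = (-2*√6 - 299)*(⅙) = (-299 - 2*√6)*(⅙) = -299/6 - √6/3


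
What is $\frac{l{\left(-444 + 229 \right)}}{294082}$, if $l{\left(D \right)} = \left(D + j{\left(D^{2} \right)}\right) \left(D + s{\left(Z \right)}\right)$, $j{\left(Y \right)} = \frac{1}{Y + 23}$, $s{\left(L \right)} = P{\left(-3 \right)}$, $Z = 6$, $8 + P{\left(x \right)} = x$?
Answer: $\frac{1123595047}{6800352168} \approx 0.16523$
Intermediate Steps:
$P{\left(x \right)} = -8 + x$
$s{\left(L \right)} = -11$ ($s{\left(L \right)} = -8 - 3 = -11$)
$j{\left(Y \right)} = \frac{1}{23 + Y}$
$l{\left(D \right)} = \left(-11 + D\right) \left(D + \frac{1}{23 + D^{2}}\right)$ ($l{\left(D \right)} = \left(D + \frac{1}{23 + D^{2}}\right) \left(D - 11\right) = \left(D + \frac{1}{23 + D^{2}}\right) \left(-11 + D\right) = \left(-11 + D\right) \left(D + \frac{1}{23 + D^{2}}\right)$)
$\frac{l{\left(-444 + 229 \right)}}{294082} = \frac{\frac{1}{23 + \left(-444 + 229\right)^{2}} \left(-11 + \left(-444 + 229\right) + \left(-444 + 229\right) \left(-11 + \left(-444 + 229\right)\right) \left(23 + \left(-444 + 229\right)^{2}\right)\right)}{294082} = \frac{-11 - 215 - 215 \left(-11 - 215\right) \left(23 + \left(-215\right)^{2}\right)}{23 + \left(-215\right)^{2}} \cdot \frac{1}{294082} = \frac{-11 - 215 - - 48590 \left(23 + 46225\right)}{23 + 46225} \cdot \frac{1}{294082} = \frac{-11 - 215 - \left(-48590\right) 46248}{46248} \cdot \frac{1}{294082} = \frac{-11 - 215 + 2247190320}{46248} \cdot \frac{1}{294082} = \frac{1}{46248} \cdot 2247190094 \cdot \frac{1}{294082} = \frac{1123595047}{23124} \cdot \frac{1}{294082} = \frac{1123595047}{6800352168}$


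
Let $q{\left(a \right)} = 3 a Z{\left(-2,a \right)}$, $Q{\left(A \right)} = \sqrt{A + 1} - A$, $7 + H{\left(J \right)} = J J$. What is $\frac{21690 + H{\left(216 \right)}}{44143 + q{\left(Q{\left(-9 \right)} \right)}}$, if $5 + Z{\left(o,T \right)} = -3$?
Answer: $\frac{3001927253}{1929585937} + \frac{3280272 i \sqrt{2}}{1929585937} \approx 1.5557 + 0.0024041 i$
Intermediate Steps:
$H{\left(J \right)} = -7 + J^{2}$ ($H{\left(J \right)} = -7 + J J = -7 + J^{2}$)
$Z{\left(o,T \right)} = -8$ ($Z{\left(o,T \right)} = -5 - 3 = -8$)
$Q{\left(A \right)} = \sqrt{1 + A} - A$
$q{\left(a \right)} = - 24 a$ ($q{\left(a \right)} = 3 a \left(-8\right) = - 24 a$)
$\frac{21690 + H{\left(216 \right)}}{44143 + q{\left(Q{\left(-9 \right)} \right)}} = \frac{21690 - \left(7 - 216^{2}\right)}{44143 - 24 \left(\sqrt{1 - 9} - -9\right)} = \frac{21690 + \left(-7 + 46656\right)}{44143 - 24 \left(\sqrt{-8} + 9\right)} = \frac{21690 + 46649}{44143 - 24 \left(2 i \sqrt{2} + 9\right)} = \frac{68339}{44143 - 24 \left(9 + 2 i \sqrt{2}\right)} = \frac{68339}{44143 - \left(216 + 48 i \sqrt{2}\right)} = \frac{68339}{43927 - 48 i \sqrt{2}}$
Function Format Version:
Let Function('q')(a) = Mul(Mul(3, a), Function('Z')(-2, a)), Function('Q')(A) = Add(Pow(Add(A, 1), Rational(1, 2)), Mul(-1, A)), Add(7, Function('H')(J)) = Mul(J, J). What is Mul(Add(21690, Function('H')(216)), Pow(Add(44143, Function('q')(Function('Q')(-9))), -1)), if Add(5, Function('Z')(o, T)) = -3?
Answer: Add(Rational(3001927253, 1929585937), Mul(Rational(3280272, 1929585937), I, Pow(2, Rational(1, 2)))) ≈ Add(1.5557, Mul(0.0024041, I))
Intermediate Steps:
Function('H')(J) = Add(-7, Pow(J, 2)) (Function('H')(J) = Add(-7, Mul(J, J)) = Add(-7, Pow(J, 2)))
Function('Z')(o, T) = -8 (Function('Z')(o, T) = Add(-5, -3) = -8)
Function('Q')(A) = Add(Pow(Add(1, A), Rational(1, 2)), Mul(-1, A))
Function('q')(a) = Mul(-24, a) (Function('q')(a) = Mul(Mul(3, a), -8) = Mul(-24, a))
Mul(Add(21690, Function('H')(216)), Pow(Add(44143, Function('q')(Function('Q')(-9))), -1)) = Mul(Add(21690, Add(-7, Pow(216, 2))), Pow(Add(44143, Mul(-24, Add(Pow(Add(1, -9), Rational(1, 2)), Mul(-1, -9)))), -1)) = Mul(Add(21690, Add(-7, 46656)), Pow(Add(44143, Mul(-24, Add(Pow(-8, Rational(1, 2)), 9))), -1)) = Mul(Add(21690, 46649), Pow(Add(44143, Mul(-24, Add(Mul(2, I, Pow(2, Rational(1, 2))), 9))), -1)) = Mul(68339, Pow(Add(44143, Mul(-24, Add(9, Mul(2, I, Pow(2, Rational(1, 2)))))), -1)) = Mul(68339, Pow(Add(44143, Add(-216, Mul(-48, I, Pow(2, Rational(1, 2))))), -1)) = Mul(68339, Pow(Add(43927, Mul(-48, I, Pow(2, Rational(1, 2)))), -1))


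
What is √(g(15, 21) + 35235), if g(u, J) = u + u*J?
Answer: √35565 ≈ 188.59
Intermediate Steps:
g(u, J) = u + J*u
√(g(15, 21) + 35235) = √(15*(1 + 21) + 35235) = √(15*22 + 35235) = √(330 + 35235) = √35565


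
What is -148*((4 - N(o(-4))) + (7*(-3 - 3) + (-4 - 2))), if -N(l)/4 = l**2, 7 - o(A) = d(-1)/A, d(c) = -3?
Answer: -16613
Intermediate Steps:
o(A) = 7 + 3/A (o(A) = 7 - (-3)/A = 7 + 3/A)
N(l) = -4*l**2
-148*((4 - N(o(-4))) + (7*(-3 - 3) + (-4 - 2))) = -148*((4 - (-4)*(7 + 3/(-4))**2) + (7*(-3 - 3) + (-4 - 2))) = -148*((4 - (-4)*(7 + 3*(-1/4))**2) + (7*(-6) - 6)) = -148*((4 - (-4)*(7 - 3/4)**2) + (-42 - 6)) = -148*((4 - (-4)*(25/4)**2) - 48) = -148*((4 - (-4)*625/16) - 48) = -148*((4 - 1*(-625/4)) - 48) = -148*((4 + 625/4) - 48) = -148*(641/4 - 48) = -148*449/4 = -16613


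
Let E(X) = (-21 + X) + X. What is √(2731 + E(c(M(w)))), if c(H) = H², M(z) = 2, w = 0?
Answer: 3*√302 ≈ 52.134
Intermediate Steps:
E(X) = -21 + 2*X
√(2731 + E(c(M(w)))) = √(2731 + (-21 + 2*2²)) = √(2731 + (-21 + 2*4)) = √(2731 + (-21 + 8)) = √(2731 - 13) = √2718 = 3*√302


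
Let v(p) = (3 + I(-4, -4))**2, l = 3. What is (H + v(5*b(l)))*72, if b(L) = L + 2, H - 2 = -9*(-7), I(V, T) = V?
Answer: 4752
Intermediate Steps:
H = 65 (H = 2 - 9*(-7) = 2 + 63 = 65)
b(L) = 2 + L
v(p) = 1 (v(p) = (3 - 4)**2 = (-1)**2 = 1)
(H + v(5*b(l)))*72 = (65 + 1)*72 = 66*72 = 4752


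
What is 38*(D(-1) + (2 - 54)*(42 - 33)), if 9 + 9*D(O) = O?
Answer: -160436/9 ≈ -17826.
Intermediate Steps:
D(O) = -1 + O/9
38*(D(-1) + (2 - 54)*(42 - 33)) = 38*((-1 + (⅑)*(-1)) + (2 - 54)*(42 - 33)) = 38*((-1 - ⅑) - 52*9) = 38*(-10/9 - 468) = 38*(-4222/9) = -160436/9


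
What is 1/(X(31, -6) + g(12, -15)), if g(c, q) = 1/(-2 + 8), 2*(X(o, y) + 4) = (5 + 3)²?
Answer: 6/169 ≈ 0.035503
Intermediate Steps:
X(o, y) = 28 (X(o, y) = -4 + (5 + 3)²/2 = -4 + (½)*8² = -4 + (½)*64 = -4 + 32 = 28)
g(c, q) = ⅙ (g(c, q) = 1/6 = ⅙)
1/(X(31, -6) + g(12, -15)) = 1/(28 + ⅙) = 1/(169/6) = 6/169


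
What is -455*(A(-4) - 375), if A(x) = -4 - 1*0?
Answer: 172445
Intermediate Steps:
A(x) = -4 (A(x) = -4 + 0 = -4)
-455*(A(-4) - 375) = -455*(-4 - 375) = -455*(-379) = 172445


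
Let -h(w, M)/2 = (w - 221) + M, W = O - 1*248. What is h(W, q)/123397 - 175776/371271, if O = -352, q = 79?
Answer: -7046421636/15271242529 ≈ -0.46142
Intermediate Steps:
W = -600 (W = -352 - 1*248 = -352 - 248 = -600)
h(w, M) = 442 - 2*M - 2*w (h(w, M) = -2*((w - 221) + M) = -2*((-221 + w) + M) = -2*(-221 + M + w) = 442 - 2*M - 2*w)
h(W, q)/123397 - 175776/371271 = (442 - 2*79 - 2*(-600))/123397 - 175776/371271 = (442 - 158 + 1200)*(1/123397) - 175776*1/371271 = 1484*(1/123397) - 58592/123757 = 1484/123397 - 58592/123757 = -7046421636/15271242529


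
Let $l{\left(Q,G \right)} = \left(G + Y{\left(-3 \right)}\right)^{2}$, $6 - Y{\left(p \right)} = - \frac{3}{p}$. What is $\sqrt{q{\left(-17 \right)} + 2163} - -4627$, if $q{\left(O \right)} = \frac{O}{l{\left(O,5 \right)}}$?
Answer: $4627 + \frac{\sqrt{216283}}{10} \approx 4673.5$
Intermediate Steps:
$Y{\left(p \right)} = 6 + \frac{3}{p}$ ($Y{\left(p \right)} = 6 - - \frac{3}{p} = 6 + \frac{3}{p}$)
$l{\left(Q,G \right)} = \left(5 + G\right)^{2}$ ($l{\left(Q,G \right)} = \left(G + \left(6 + \frac{3}{-3}\right)\right)^{2} = \left(G + \left(6 + 3 \left(- \frac{1}{3}\right)\right)\right)^{2} = \left(G + \left(6 - 1\right)\right)^{2} = \left(G + 5\right)^{2} = \left(5 + G\right)^{2}$)
$q{\left(O \right)} = \frac{O}{100}$ ($q{\left(O \right)} = \frac{O}{\left(5 + 5\right)^{2}} = \frac{O}{10^{2}} = \frac{O}{100}$)
$\sqrt{q{\left(-17 \right)} + 2163} - -4627 = \sqrt{\frac{1}{100} \left(-17\right) + 2163} - -4627 = \sqrt{- \frac{17}{100} + 2163} + 4627 = \sqrt{\frac{216283}{100}} + 4627 = \frac{\sqrt{216283}}{10} + 4627 = 4627 + \frac{\sqrt{216283}}{10}$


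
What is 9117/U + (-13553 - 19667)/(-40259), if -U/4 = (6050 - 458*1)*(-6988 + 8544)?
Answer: 385280678819/467066237824 ≈ 0.82489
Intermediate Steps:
U = -34804608 (U = -4*(6050 - 458*1)*(-6988 + 8544) = -4*(6050 - 458)*1556 = -22368*1556 = -4*8701152 = -34804608)
9117/U + (-13553 - 19667)/(-40259) = 9117/(-34804608) + (-13553 - 19667)/(-40259) = 9117*(-1/34804608) - 33220*(-1/40259) = -3039/11601536 + 33220/40259 = 385280678819/467066237824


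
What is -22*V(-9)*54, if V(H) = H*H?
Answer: -96228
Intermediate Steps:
V(H) = H**2
-22*V(-9)*54 = -22*(-9)**2*54 = -22*81*54 = -1782*54 = -96228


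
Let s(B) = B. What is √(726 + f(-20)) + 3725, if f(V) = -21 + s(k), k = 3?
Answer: 3725 + 2*√177 ≈ 3751.6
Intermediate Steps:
f(V) = -18 (f(V) = -21 + 3 = -18)
√(726 + f(-20)) + 3725 = √(726 - 18) + 3725 = √708 + 3725 = 2*√177 + 3725 = 3725 + 2*√177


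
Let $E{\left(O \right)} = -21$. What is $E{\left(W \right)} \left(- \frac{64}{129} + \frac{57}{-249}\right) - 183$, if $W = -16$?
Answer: $- \frac{598786}{3569} \approx -167.77$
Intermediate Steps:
$E{\left(W \right)} \left(- \frac{64}{129} + \frac{57}{-249}\right) - 183 = - 21 \left(- \frac{64}{129} + \frac{57}{-249}\right) - 183 = - 21 \left(\left(-64\right) \frac{1}{129} + 57 \left(- \frac{1}{249}\right)\right) - 183 = - 21 \left(- \frac{64}{129} - \frac{19}{83}\right) - 183 = \left(-21\right) \left(- \frac{7763}{10707}\right) - 183 = \frac{54341}{3569} - 183 = - \frac{598786}{3569}$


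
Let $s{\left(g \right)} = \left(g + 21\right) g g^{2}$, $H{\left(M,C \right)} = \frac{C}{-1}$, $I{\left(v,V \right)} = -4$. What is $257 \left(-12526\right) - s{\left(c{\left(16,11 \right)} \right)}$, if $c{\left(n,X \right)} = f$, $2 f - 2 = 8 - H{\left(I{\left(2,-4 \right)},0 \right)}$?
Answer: $-3222432$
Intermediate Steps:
$H{\left(M,C \right)} = - C$ ($H{\left(M,C \right)} = C \left(-1\right) = - C$)
$f = 5$ ($f = 1 + \frac{8 - \left(-1\right) 0}{2} = 1 + \frac{8 - 0}{2} = 1 + \frac{8 + 0}{2} = 1 + \frac{1}{2} \cdot 8 = 1 + 4 = 5$)
$c{\left(n,X \right)} = 5$
$s{\left(g \right)} = g^{3} \left(21 + g\right)$ ($s{\left(g \right)} = \left(21 + g\right) g g^{2} = g \left(21 + g\right) g^{2} = g^{3} \left(21 + g\right)$)
$257 \left(-12526\right) - s{\left(c{\left(16,11 \right)} \right)} = 257 \left(-12526\right) - 5^{3} \left(21 + 5\right) = -3219182 - 125 \cdot 26 = -3219182 - 3250 = -3222432$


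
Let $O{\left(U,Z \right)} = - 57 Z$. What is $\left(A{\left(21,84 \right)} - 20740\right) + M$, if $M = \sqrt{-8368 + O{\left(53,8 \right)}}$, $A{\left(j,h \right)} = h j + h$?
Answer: $-18892 + 2 i \sqrt{2206} \approx -18892.0 + 93.936 i$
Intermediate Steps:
$A{\left(j,h \right)} = h + h j$
$M = 2 i \sqrt{2206}$ ($M = \sqrt{-8368 - 456} = \sqrt{-8824} = 2 i \sqrt{2206} \approx 93.936 i$)
$\left(A{\left(21,84 \right)} - 20740\right) + M = \left(84 \left(1 + 21\right) - 20740\right) + 2 i \sqrt{2206} = \left(84 \cdot 22 - 20740\right) + 2 i \sqrt{2206} = \left(1848 - 20740\right) + 2 i \sqrt{2206} = -18892 + 2 i \sqrt{2206}$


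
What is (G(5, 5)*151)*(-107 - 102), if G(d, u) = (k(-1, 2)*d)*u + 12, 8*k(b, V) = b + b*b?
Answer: -378708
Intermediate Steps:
k(b, V) = b/8 + b²/8 (k(b, V) = (b + b*b)/8 = (b + b²)/8 = b/8 + b²/8)
G(d, u) = 12 (G(d, u) = (((⅛)*(-1)*(1 - 1))*d)*u + 12 = (((⅛)*(-1)*0)*d)*u + 12 = (0*d)*u + 12 = 0*u + 12 = 0 + 12 = 12)
(G(5, 5)*151)*(-107 - 102) = (12*151)*(-107 - 102) = 1812*(-209) = -378708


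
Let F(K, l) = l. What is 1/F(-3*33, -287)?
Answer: -1/287 ≈ -0.0034843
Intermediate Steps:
1/F(-3*33, -287) = 1/(-287) = -1/287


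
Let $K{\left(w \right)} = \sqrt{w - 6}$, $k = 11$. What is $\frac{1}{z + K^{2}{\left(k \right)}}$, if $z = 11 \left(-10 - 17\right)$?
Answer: $- \frac{1}{292} \approx -0.0034247$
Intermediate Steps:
$K{\left(w \right)} = \sqrt{-6 + w}$
$z = -297$ ($z = 11 \left(-27\right) = -297$)
$\frac{1}{z + K^{2}{\left(k \right)}} = \frac{1}{-297 + \left(\sqrt{-6 + 11}\right)^{2}} = \frac{1}{-297 + \left(\sqrt{5}\right)^{2}} = \frac{1}{-297 + 5} = \frac{1}{-292} = - \frac{1}{292}$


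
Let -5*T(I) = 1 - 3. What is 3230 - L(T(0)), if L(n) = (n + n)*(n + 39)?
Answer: 79962/25 ≈ 3198.5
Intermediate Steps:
T(I) = ⅖ (T(I) = -(1 - 3)/5 = -⅕*(-2) = ⅖)
L(n) = 2*n*(39 + n) (L(n) = (2*n)*(39 + n) = 2*n*(39 + n))
3230 - L(T(0)) = 3230 - 2*2*(39 + ⅖)/5 = 3230 - 2*2*197/(5*5) = 3230 - 1*788/25 = 3230 - 788/25 = 79962/25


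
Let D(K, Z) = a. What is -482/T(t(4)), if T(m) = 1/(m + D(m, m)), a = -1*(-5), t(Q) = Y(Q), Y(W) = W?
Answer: -4338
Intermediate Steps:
t(Q) = Q
a = 5
D(K, Z) = 5
T(m) = 1/(5 + m) (T(m) = 1/(m + 5) = 1/(5 + m))
-482/T(t(4)) = -482/(1/(5 + 4)) = -482/(1/9) = -482/⅑ = -482*9 = -4338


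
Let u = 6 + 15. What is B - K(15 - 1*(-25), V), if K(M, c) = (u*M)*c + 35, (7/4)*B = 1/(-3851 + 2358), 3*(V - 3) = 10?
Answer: -55965109/10451 ≈ -5355.0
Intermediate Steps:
u = 21
V = 19/3 (V = 3 + (⅓)*10 = 3 + 10/3 = 19/3 ≈ 6.3333)
B = -4/10451 (B = 4/(7*(-3851 + 2358)) = (4/7)/(-1493) = (4/7)*(-1/1493) = -4/10451 ≈ -0.00038274)
K(M, c) = 35 + 21*M*c (K(M, c) = (21*M)*c + 35 = 21*M*c + 35 = 35 + 21*M*c)
B - K(15 - 1*(-25), V) = -4/10451 - (35 + 21*(15 - 1*(-25))*(19/3)) = -4/10451 - (35 + 21*(15 + 25)*(19/3)) = -4/10451 - (35 + 21*40*(19/3)) = -4/10451 - (35 + 5320) = -4/10451 - 1*5355 = -4/10451 - 5355 = -55965109/10451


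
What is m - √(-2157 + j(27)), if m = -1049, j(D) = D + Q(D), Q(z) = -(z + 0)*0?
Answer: -1049 - I*√2130 ≈ -1049.0 - 46.152*I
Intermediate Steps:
Q(z) = 0 (Q(z) = -z*0 = 0)
j(D) = D (j(D) = D + 0 = D)
m - √(-2157 + j(27)) = -1049 - √(-2157 + 27) = -1049 - √(-2130) = -1049 - I*√2130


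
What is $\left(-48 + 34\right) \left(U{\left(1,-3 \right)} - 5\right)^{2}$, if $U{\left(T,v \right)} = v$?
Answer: $-896$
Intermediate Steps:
$\left(-48 + 34\right) \left(U{\left(1,-3 \right)} - 5\right)^{2} = \left(-48 + 34\right) \left(-3 - 5\right)^{2} = - 14 \left(-8\right)^{2} = \left(-14\right) 64 = -896$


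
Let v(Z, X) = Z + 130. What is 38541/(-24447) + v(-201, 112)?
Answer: -20394/281 ≈ -72.577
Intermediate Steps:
v(Z, X) = 130 + Z
38541/(-24447) + v(-201, 112) = 38541/(-24447) + (130 - 201) = 38541*(-1/24447) - 71 = -443/281 - 71 = -20394/281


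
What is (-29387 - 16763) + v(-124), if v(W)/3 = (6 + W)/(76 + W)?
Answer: -369141/8 ≈ -46143.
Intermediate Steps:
v(W) = 3*(6 + W)/(76 + W) (v(W) = 3*((6 + W)/(76 + W)) = 3*(6 + W)/(76 + W))
(-29387 - 16763) + v(-124) = (-29387 - 16763) + 3*(6 - 124)/(76 - 124) = -46150 + 3*(-118)/(-48) = -46150 + 3*(-1/48)*(-118) = -46150 + 59/8 = -369141/8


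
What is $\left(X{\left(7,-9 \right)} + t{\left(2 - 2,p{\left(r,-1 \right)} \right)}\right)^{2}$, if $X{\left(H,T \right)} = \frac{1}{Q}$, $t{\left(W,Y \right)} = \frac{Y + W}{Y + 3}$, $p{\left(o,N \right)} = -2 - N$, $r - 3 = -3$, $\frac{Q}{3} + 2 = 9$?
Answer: $\frac{361}{1764} \approx 0.20465$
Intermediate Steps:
$Q = 21$ ($Q = -6 + 3 \cdot 9 = -6 + 27 = 21$)
$r = 0$ ($r = 3 - 3 = 0$)
$t{\left(W,Y \right)} = \frac{W + Y}{3 + Y}$
$X{\left(H,T \right)} = \frac{1}{21}$
$\left(X{\left(7,-9 \right)} + t{\left(2 - 2,p{\left(r,-1 \right)} \right)}\right)^{2} = \left(\frac{1}{21} + \frac{\left(2 - 2\right) - 1}{3 - 1}\right)^{2} = \left(\frac{1}{21} + \frac{0 + \left(-2 + 1\right)}{3 + \left(-2 + 1\right)}\right)^{2} = \left(\frac{1}{21} + \frac{0 - 1}{3 - 1}\right)^{2} = \left(\frac{1}{21} + \frac{1}{2} \left(-1\right)\right)^{2} = \left(\frac{1}{21} - \frac{1}{2}\right)^{2} = \left(- \frac{19}{42}\right)^{2} = \frac{361}{1764}$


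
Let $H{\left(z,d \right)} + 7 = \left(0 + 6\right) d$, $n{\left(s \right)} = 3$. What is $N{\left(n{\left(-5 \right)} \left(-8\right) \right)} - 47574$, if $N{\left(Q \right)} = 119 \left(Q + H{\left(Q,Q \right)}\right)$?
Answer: $-68399$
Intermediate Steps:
$H{\left(z,d \right)} = -7 + 6 d$ ($H{\left(z,d \right)} = -7 + \left(0 + 6\right) d = -7 + 6 d$)
$N{\left(Q \right)} = -833 + 833 Q$ ($N{\left(Q \right)} = 119 \left(Q + \left(-7 + 6 Q\right)\right) = 119 \left(-7 + 7 Q\right) = -833 + 833 Q$)
$N{\left(n{\left(-5 \right)} \left(-8\right) \right)} - 47574 = \left(-833 + 833 \cdot 3 \left(-8\right)\right) - 47574 = \left(-833 + 833 \left(-24\right)\right) - 47574 = \left(-833 - 19992\right) - 47574 = -20825 - 47574 = -68399$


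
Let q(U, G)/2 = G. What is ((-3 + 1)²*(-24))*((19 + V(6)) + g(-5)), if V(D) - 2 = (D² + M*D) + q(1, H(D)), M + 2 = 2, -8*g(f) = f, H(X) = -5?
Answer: -4572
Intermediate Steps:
q(U, G) = 2*G
g(f) = -f/8
M = 0 (M = -2 + 2 = 0)
V(D) = -8 + D² (V(D) = 2 + ((D² + 0*D) + 2*(-5)) = 2 + ((D² + 0) - 10) = 2 + (D² - 10) = 2 + (-10 + D²) = -8 + D²)
((-3 + 1)²*(-24))*((19 + V(6)) + g(-5)) = ((-3 + 1)²*(-24))*((19 + (-8 + 6²)) - ⅛*(-5)) = ((-2)²*(-24))*((19 + (-8 + 36)) + 5/8) = (4*(-24))*((19 + 28) + 5/8) = -96*(47 + 5/8) = -96*381/8 = -4572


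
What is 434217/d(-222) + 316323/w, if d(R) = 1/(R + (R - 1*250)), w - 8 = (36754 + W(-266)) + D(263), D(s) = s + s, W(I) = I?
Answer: -11156453434833/37022 ≈ -3.0135e+8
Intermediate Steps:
D(s) = 2*s
w = 37022 (w = 8 + ((36754 - 266) + 2*263) = 8 + (36488 + 526) = 8 + 37014 = 37022)
d(R) = 1/(-250 + 2*R) (d(R) = 1/(R + (R - 250)) = 1/(R + (-250 + R)) = 1/(-250 + 2*R))
434217/d(-222) + 316323/w = 434217/((1/(2*(-125 - 222)))) + 316323/37022 = 434217/(((½)/(-347))) + 316323*(1/37022) = 434217/(((½)*(-1/347))) + 316323/37022 = 434217/(-1/694) + 316323/37022 = 434217*(-694) + 316323/37022 = -301346598 + 316323/37022 = -11156453434833/37022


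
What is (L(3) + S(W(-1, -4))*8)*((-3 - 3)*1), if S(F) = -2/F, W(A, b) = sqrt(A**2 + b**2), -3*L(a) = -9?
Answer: -18 + 96*sqrt(17)/17 ≈ 5.2834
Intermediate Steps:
L(a) = 3 (L(a) = -1/3*(-9) = 3)
(L(3) + S(W(-1, -4))*8)*((-3 - 3)*1) = (3 - 2/sqrt((-1)**2 + (-4)**2)*8)*((-3 - 3)*1) = (3 - 2/sqrt(1 + 16)*8)*(-6*1) = (3 - 2*sqrt(17)/17*8)*(-6) = (3 - 16*sqrt(17)/17)*(-6) = -18 + 96*sqrt(17)/17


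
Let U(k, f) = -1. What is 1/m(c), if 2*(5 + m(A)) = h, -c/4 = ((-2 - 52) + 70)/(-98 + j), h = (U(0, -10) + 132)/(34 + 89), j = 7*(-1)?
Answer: -246/1099 ≈ -0.22384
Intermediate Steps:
j = -7
h = 131/123 (h = (-1 + 132)/(34 + 89) = 131/123 ≈ 1.0650)
c = 64/105 (c = -4*((-2 - 52) + 70)/(-98 - 7) = -4*(-54 + 70)/(-105) = -64*(-1)/105 = -4*(-16/105) = 64/105 ≈ 0.60952)
m(A) = -1099/246 (m(A) = -5 + (½)*(131/123) = -5 + 131/246 = -1099/246)
1/m(c) = 1/(-1099/246) = -246/1099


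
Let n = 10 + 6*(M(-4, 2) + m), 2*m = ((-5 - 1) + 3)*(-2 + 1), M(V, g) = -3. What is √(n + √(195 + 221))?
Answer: √(1 + 4*√26) ≈ 4.6256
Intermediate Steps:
m = 3/2 (m = (((-5 - 1) + 3)*(-2 + 1))/2 = ((-6 + 3)*(-1))/2 = (-3*(-1))/2 = (½)*3 = 3/2 ≈ 1.5000)
n = 1 (n = 10 + 6*(-3 + 3/2) = 10 + 6*(-3/2) = 10 - 9 = 1)
√(n + √(195 + 221)) = √(1 + √(195 + 221)) = √(1 + √416) = √(1 + 4*√26)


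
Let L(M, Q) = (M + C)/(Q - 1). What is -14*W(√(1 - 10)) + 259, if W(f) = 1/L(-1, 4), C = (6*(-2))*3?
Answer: 9625/37 ≈ 260.14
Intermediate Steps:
C = -36 (C = -12*3 = -36)
L(M, Q) = (-36 + M)/(-1 + Q) (L(M, Q) = (M - 36)/(Q - 1) = (-36 + M)/(-1 + Q))
W(f) = -3/37 (W(f) = 1/((-36 - 1)/(-1 + 4)) = 1/(-37/3) = -3/37)
-14*W(√(1 - 10)) + 259 = -14*(-3/37) + 259 = 42/37 + 259 = 9625/37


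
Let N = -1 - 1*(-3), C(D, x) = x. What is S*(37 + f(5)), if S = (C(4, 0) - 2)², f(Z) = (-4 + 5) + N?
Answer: 160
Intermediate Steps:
N = 2 (N = -1 + 3 = 2)
f(Z) = 3 (f(Z) = (-4 + 5) + 2 = 1 + 2 = 3)
S = 4 (S = (0 - 2)² = (-2)² = 4)
S*(37 + f(5)) = 4*(37 + 3) = 4*40 = 160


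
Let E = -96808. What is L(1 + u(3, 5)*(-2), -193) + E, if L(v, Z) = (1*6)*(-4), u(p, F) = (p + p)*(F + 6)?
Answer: -96832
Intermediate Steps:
u(p, F) = 2*p*(6 + F) (u(p, F) = (2*p)*(6 + F) = 2*p*(6 + F))
L(v, Z) = -24 (L(v, Z) = 6*(-4) = -24)
L(1 + u(3, 5)*(-2), -193) + E = -24 - 96808 = -96832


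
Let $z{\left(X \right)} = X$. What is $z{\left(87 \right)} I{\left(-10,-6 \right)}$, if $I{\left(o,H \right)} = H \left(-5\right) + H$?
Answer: $2088$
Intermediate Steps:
$I{\left(o,H \right)} = - 4 H$ ($I{\left(o,H \right)} = - 5 H + H = - 4 H$)
$z{\left(87 \right)} I{\left(-10,-6 \right)} = 87 \left(\left(-4\right) \left(-6\right)\right) = 87 \cdot 24 = 2088$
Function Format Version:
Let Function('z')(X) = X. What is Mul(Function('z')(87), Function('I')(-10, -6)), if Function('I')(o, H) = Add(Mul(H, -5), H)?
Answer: 2088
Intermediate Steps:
Function('I')(o, H) = Mul(-4, H) (Function('I')(o, H) = Add(Mul(-5, H), H) = Mul(-4, H))
Mul(Function('z')(87), Function('I')(-10, -6)) = Mul(87, Mul(-4, -6)) = Mul(87, 24) = 2088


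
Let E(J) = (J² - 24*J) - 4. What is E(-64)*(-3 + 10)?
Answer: 39396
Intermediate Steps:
E(J) = -4 + J² - 24*J
E(-64)*(-3 + 10) = (-4 + (-64)² - 24*(-64))*(-3 + 10) = (-4 + 4096 + 1536)*7 = 5628*7 = 39396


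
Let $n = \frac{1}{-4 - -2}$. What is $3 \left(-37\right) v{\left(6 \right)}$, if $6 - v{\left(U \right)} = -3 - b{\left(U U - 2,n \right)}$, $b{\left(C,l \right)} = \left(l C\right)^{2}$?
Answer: $-33078$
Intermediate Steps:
$n = - \frac{1}{2}$ ($n = \frac{1}{-4 + 2} = \frac{1}{-2} = - \frac{1}{2} \approx -0.5$)
$b{\left(C,l \right)} = C^{2} l^{2}$ ($b{\left(C,l \right)} = \left(C l\right)^{2} = C^{2} l^{2}$)
$v{\left(U \right)} = 9 + \frac{\left(-2 + U^{2}\right)^{2}}{4}$ ($v{\left(U \right)} = 6 - \left(-3 - \left(U U - 2\right)^{2} \left(- \frac{1}{2}\right)^{2}\right) = 6 - \left(-3 - \left(U^{2} - 2\right)^{2} \cdot \frac{1}{4}\right) = 6 - \left(-3 - \left(-2 + U^{2}\right)^{2} \cdot \frac{1}{4}\right) = 6 - \left(-3 - \frac{\left(-2 + U^{2}\right)^{2}}{4}\right) = 6 + \left(3 + \frac{\left(-2 + U^{2}\right)^{2}}{4}\right) = 9 + \frac{\left(-2 + U^{2}\right)^{2}}{4}$)
$3 \left(-37\right) v{\left(6 \right)} = 3 \left(-37\right) \left(9 + \frac{\left(-2 + 6^{2}\right)^{2}}{4}\right) = - 111 \left(9 + \frac{\left(-2 + 36\right)^{2}}{4}\right) = - 111 \left(9 + \frac{34^{2}}{4}\right) = - 111 \left(9 + \frac{1}{4} \cdot 1156\right) = - 111 \left(9 + 289\right) = \left(-111\right) 298 = -33078$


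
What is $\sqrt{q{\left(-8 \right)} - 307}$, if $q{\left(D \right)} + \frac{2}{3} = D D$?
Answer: $\frac{i \sqrt{2193}}{3} \approx 15.61 i$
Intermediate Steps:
$q{\left(D \right)} = - \frac{2}{3} + D^{2}$ ($q{\left(D \right)} = - \frac{2}{3} + D D = - \frac{2}{3} + D^{2}$)
$\sqrt{q{\left(-8 \right)} - 307} = \sqrt{\left(- \frac{2}{3} + \left(-8\right)^{2}\right) - 307} = \sqrt{\left(- \frac{2}{3} + 64\right) - 307} = \sqrt{\frac{190}{3} - 307} = \sqrt{- \frac{731}{3}} = \frac{i \sqrt{2193}}{3}$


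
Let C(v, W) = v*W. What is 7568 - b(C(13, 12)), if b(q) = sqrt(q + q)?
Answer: 7568 - 2*sqrt(78) ≈ 7550.3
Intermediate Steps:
C(v, W) = W*v
b(q) = sqrt(2)*sqrt(q) (b(q) = sqrt(2*q) = sqrt(2)*sqrt(q))
7568 - b(C(13, 12)) = 7568 - sqrt(2)*sqrt(12*13) = 7568 - sqrt(2)*sqrt(156) = 7568 - sqrt(2)*2*sqrt(39) = 7568 - 2*sqrt(78)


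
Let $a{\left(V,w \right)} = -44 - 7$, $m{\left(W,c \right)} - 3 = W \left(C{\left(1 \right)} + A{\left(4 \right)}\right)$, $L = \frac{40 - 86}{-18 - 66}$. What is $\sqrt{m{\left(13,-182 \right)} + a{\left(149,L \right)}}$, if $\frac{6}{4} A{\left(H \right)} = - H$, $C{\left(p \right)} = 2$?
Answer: $\frac{i \sqrt{510}}{3} \approx 7.5277 i$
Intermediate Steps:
$A{\left(H \right)} = - \frac{2 H}{3}$ ($A{\left(H \right)} = \frac{2 \left(- H\right)}{3} = - \frac{2 H}{3}$)
$L = \frac{23}{42}$ ($L = - \frac{46}{-84} = \left(-46\right) \left(- \frac{1}{84}\right) = \frac{23}{42} \approx 0.54762$)
$m{\left(W,c \right)} = 3 - \frac{2 W}{3}$ ($m{\left(W,c \right)} = 3 + W \left(2 - \frac{8}{3}\right) = 3 + W \left(- \frac{2}{3}\right) = 3 - \frac{2 W}{3}$)
$a{\left(V,w \right)} = -51$
$\sqrt{m{\left(13,-182 \right)} + a{\left(149,L \right)}} = \sqrt{\left(3 - \frac{26}{3}\right) - 51} = \sqrt{- \frac{17}{3} - 51} = \sqrt{- \frac{170}{3}} = \frac{i \sqrt{510}}{3}$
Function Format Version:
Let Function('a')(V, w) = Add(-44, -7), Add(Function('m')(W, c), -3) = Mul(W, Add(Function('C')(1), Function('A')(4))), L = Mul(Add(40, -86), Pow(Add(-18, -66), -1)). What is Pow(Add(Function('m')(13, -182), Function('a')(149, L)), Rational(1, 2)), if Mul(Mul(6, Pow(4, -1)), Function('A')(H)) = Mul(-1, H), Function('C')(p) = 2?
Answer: Mul(Rational(1, 3), I, Pow(510, Rational(1, 2))) ≈ Mul(7.5277, I)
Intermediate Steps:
Function('A')(H) = Mul(Rational(-2, 3), H) (Function('A')(H) = Mul(Rational(2, 3), Mul(-1, H)) = Mul(Rational(-2, 3), H))
L = Rational(23, 42) (L = Mul(-46, Pow(-84, -1)) = Mul(-46, Rational(-1, 84)) = Rational(23, 42) ≈ 0.54762)
Function('m')(W, c) = Add(3, Mul(Rational(-2, 3), W)) (Function('m')(W, c) = Add(3, Mul(W, Add(2, Mul(Rational(-2, 3), 4)))) = Add(3, Mul(W, Add(2, Rational(-8, 3)))) = Add(3, Mul(W, Rational(-2, 3))) = Add(3, Mul(Rational(-2, 3), W)))
Function('a')(V, w) = -51
Pow(Add(Function('m')(13, -182), Function('a')(149, L)), Rational(1, 2)) = Pow(Add(Add(3, Mul(Rational(-2, 3), 13)), -51), Rational(1, 2)) = Pow(Add(Add(3, Rational(-26, 3)), -51), Rational(1, 2)) = Pow(Add(Rational(-17, 3), -51), Rational(1, 2)) = Pow(Rational(-170, 3), Rational(1, 2)) = Mul(Rational(1, 3), I, Pow(510, Rational(1, 2)))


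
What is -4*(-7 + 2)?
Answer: 20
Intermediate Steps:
-4*(-7 + 2) = -4*(-5) = 20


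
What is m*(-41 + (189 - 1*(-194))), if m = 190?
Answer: 64980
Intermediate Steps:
m*(-41 + (189 - 1*(-194))) = 190*(-41 + (189 - 1*(-194))) = 190*(-41 + (189 + 194)) = 190*(-41 + 383) = 190*342 = 64980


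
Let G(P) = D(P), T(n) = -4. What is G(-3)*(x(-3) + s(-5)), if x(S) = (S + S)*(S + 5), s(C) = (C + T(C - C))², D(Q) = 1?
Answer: 69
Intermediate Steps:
G(P) = 1
s(C) = (-4 + C)² (s(C) = (C - 4)² = (-4 + C)²)
x(S) = 2*S*(5 + S) (x(S) = (2*S)*(5 + S) = 2*S*(5 + S))
G(-3)*(x(-3) + s(-5)) = 1*(2*(-3)*(5 - 3) + (-4 - 5)²) = 1*(2*(-3)*2 + (-9)²) = 1*(-12 + 81) = 1*69 = 69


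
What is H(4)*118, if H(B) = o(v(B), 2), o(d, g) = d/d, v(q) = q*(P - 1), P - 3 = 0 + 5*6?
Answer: 118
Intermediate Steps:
P = 33 (P = 3 + (0 + 5*6) = 3 + (0 + 30) = 3 + 30 = 33)
v(q) = 32*q (v(q) = q*(33 - 1) = q*32 = 32*q)
o(d, g) = 1
H(B) = 1
H(4)*118 = 1*118 = 118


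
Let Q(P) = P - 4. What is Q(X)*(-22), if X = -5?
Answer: 198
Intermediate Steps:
Q(P) = -4 + P
Q(X)*(-22) = (-4 - 5)*(-22) = -9*(-22) = 198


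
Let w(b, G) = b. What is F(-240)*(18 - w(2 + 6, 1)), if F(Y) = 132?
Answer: 1320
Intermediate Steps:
F(-240)*(18 - w(2 + 6, 1)) = 132*(18 - (2 + 6)) = 132*(18 - 1*8) = 132*(18 - 8) = 132*10 = 1320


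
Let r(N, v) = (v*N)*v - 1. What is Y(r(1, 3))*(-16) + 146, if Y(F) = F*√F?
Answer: 146 - 256*√2 ≈ -216.04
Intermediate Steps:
r(N, v) = -1 + N*v² (r(N, v) = (N*v)*v - 1 = N*v² - 1 = -1 + N*v²)
Y(F) = F^(3/2)
Y(r(1, 3))*(-16) + 146 = (-1 + 1*3²)^(3/2)*(-16) + 146 = (-1 + 1*9)^(3/2)*(-16) + 146 = (-1 + 9)^(3/2)*(-16) + 146 = 8^(3/2)*(-16) + 146 = (16*√2)*(-16) + 146 = -256*√2 + 146 = 146 - 256*√2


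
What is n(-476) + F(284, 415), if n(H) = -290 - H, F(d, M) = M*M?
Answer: 172411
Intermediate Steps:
F(d, M) = M²
n(-476) + F(284, 415) = (-290 - 1*(-476)) + 415² = (-290 + 476) + 172225 = 186 + 172225 = 172411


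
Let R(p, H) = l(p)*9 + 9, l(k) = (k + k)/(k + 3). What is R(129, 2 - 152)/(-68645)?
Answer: -117/302038 ≈ -0.00038737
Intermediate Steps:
l(k) = 2*k/(3 + k) (l(k) = (2*k)/(3 + k) = 2*k/(3 + k))
R(p, H) = 9 + 18*p/(3 + p) (R(p, H) = (2*p/(3 + p))*9 + 9 = 18*p/(3 + p) + 9 = 9 + 18*p/(3 + p))
R(129, 2 - 152)/(-68645) = (27*(1 + 129)/(3 + 129))/(-68645) = (27*130/132)*(-1/68645) = (27*(1/132)*130)*(-1/68645) = (585/22)*(-1/68645) = -117/302038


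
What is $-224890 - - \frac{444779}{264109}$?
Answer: $- \frac{59395028231}{264109} \approx -2.2489 \cdot 10^{5}$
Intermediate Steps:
$-224890 - - \frac{444779}{264109} = -224890 + \frac{444779}{264109} = - \frac{59395028231}{264109}$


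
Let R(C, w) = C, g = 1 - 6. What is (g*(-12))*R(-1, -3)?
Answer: -60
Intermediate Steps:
g = -5
(g*(-12))*R(-1, -3) = -5*(-12)*(-1) = 60*(-1) = -60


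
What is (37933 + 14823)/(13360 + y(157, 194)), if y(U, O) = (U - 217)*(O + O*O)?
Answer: -13189/564110 ≈ -0.023380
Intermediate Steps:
y(U, O) = (-217 + U)*(O + O²)
(37933 + 14823)/(13360 + y(157, 194)) = (37933 + 14823)/(13360 + 194*(-217 + 157 - 217*194 + 194*157)) = 52756/(13360 + 194*(-217 + 157 - 42098 + 30458)) = 52756/(13360 + 194*(-11700)) = 52756/(13360 - 2269800) = 52756/(-2256440) = 52756*(-1/2256440) = -13189/564110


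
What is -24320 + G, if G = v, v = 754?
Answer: -23566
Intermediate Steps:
G = 754
-24320 + G = -24320 + 754 = -23566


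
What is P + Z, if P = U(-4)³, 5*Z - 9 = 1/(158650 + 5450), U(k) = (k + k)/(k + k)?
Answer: 2297401/820500 ≈ 2.8000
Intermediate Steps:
U(k) = 1 (U(k) = (2*k)/((2*k)) = (2*k)*(1/(2*k)) = 1)
Z = 1476901/820500 (Z = 9/5 + 1/(5*(158650 + 5450)) = 9/5 + (⅕)/164100 = 9/5 + (⅕)*(1/164100) = 9/5 + 1/820500 = 1476901/820500 ≈ 1.8000)
P = 1 (P = 1³ = 1)
P + Z = 1 + 1476901/820500 = 2297401/820500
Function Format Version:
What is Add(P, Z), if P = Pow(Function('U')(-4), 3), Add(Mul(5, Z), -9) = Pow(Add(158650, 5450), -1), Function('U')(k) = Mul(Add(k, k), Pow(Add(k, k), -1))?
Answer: Rational(2297401, 820500) ≈ 2.8000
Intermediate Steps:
Function('U')(k) = 1 (Function('U')(k) = Mul(Mul(2, k), Pow(Mul(2, k), -1)) = Mul(Mul(2, k), Mul(Rational(1, 2), Pow(k, -1))) = 1)
Z = Rational(1476901, 820500) (Z = Add(Rational(9, 5), Mul(Rational(1, 5), Pow(Add(158650, 5450), -1))) = Add(Rational(9, 5), Mul(Rational(1, 5), Pow(164100, -1))) = Add(Rational(9, 5), Mul(Rational(1, 5), Rational(1, 164100))) = Add(Rational(9, 5), Rational(1, 820500)) = Rational(1476901, 820500) ≈ 1.8000)
P = 1 (P = Pow(1, 3) = 1)
Add(P, Z) = Add(1, Rational(1476901, 820500)) = Rational(2297401, 820500)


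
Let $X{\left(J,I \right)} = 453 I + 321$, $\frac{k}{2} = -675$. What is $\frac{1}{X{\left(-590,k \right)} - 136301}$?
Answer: $- \frac{1}{747530} \approx -1.3377 \cdot 10^{-6}$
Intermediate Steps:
$k = -1350$ ($k = 2 \left(-675\right) = -1350$)
$X{\left(J,I \right)} = 321 + 453 I$
$\frac{1}{X{\left(-590,k \right)} - 136301} = \frac{1}{\left(321 + 453 \left(-1350\right)\right) - 136301} = \frac{1}{\left(321 - 611550\right) - 136301} = \frac{1}{-611229 - 136301} = \frac{1}{-747530} = - \frac{1}{747530}$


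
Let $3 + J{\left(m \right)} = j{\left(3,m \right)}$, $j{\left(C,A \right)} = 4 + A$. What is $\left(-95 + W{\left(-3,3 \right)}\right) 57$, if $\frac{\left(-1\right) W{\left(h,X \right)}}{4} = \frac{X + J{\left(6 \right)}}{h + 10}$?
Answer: $- \frac{40185}{7} \approx -5740.7$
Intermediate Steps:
$J{\left(m \right)} = 1 + m$ ($J{\left(m \right)} = -3 + \left(4 + m\right) = 1 + m$)
$W{\left(h,X \right)} = - \frac{4 \left(7 + X\right)}{10 + h}$ ($W{\left(h,X \right)} = - 4 \frac{X + \left(1 + 6\right)}{h + 10} = - 4 \frac{X + 7}{10 + h} = - 4 \frac{7 + X}{10 + h} = - \frac{4 \left(7 + X\right)}{10 + h}$)
$\left(-95 + W{\left(-3,3 \right)}\right) 57 = \left(-95 + \frac{4 \left(-7 - 3\right)}{10 - 3}\right) 57 = \left(-95 + \frac{4 \left(-7 - 3\right)}{7}\right) 57 = \left(-95 + 4 \cdot \frac{1}{7} \left(-10\right)\right) 57 = \left(-95 - \frac{40}{7}\right) 57 = \left(- \frac{705}{7}\right) 57 = - \frac{40185}{7}$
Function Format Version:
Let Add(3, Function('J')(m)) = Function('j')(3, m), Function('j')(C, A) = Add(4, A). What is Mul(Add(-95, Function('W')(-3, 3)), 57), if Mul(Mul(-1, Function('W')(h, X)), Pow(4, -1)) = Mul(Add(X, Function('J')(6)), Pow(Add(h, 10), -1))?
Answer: Rational(-40185, 7) ≈ -5740.7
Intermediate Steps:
Function('J')(m) = Add(1, m) (Function('J')(m) = Add(-3, Add(4, m)) = Add(1, m))
Function('W')(h, X) = Mul(-4, Pow(Add(10, h), -1), Add(7, X)) (Function('W')(h, X) = Mul(-4, Mul(Add(X, Add(1, 6)), Pow(Add(h, 10), -1))) = Mul(-4, Mul(Add(X, 7), Pow(Add(10, h), -1))) = Mul(-4, Mul(Add(7, X), Pow(Add(10, h), -1))) = Mul(-4, Mul(Pow(Add(10, h), -1), Add(7, X))) = Mul(-4, Pow(Add(10, h), -1), Add(7, X)))
Mul(Add(-95, Function('W')(-3, 3)), 57) = Mul(Add(-95, Mul(4, Pow(Add(10, -3), -1), Add(-7, Mul(-1, 3)))), 57) = Mul(Add(-95, Mul(4, Pow(7, -1), Add(-7, -3))), 57) = Mul(Add(-95, Mul(4, Rational(1, 7), -10)), 57) = Mul(Add(-95, Rational(-40, 7)), 57) = Mul(Rational(-705, 7), 57) = Rational(-40185, 7)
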